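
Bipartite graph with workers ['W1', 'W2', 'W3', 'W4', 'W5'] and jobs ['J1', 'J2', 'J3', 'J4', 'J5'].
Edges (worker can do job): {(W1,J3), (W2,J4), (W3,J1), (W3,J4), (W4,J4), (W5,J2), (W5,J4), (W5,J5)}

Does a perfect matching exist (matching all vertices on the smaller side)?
No, maximum matching has size 4 < 5

Maximum matching has size 4, need 5 for perfect matching.
Unmatched workers: ['W2']
Unmatched jobs: ['J2']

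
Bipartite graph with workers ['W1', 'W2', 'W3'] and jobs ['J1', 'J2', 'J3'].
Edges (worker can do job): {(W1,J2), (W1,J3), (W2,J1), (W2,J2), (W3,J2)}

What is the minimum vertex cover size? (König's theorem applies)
Minimum vertex cover size = 3

By König's theorem: in bipartite graphs,
min vertex cover = max matching = 3

Maximum matching has size 3, so minimum vertex cover also has size 3.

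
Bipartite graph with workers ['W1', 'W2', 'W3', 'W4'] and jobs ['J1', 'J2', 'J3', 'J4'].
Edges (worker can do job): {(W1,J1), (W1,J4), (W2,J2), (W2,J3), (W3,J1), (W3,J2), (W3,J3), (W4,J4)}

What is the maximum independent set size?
Maximum independent set = 4

By König's theorem:
- Min vertex cover = Max matching = 4
- Max independent set = Total vertices - Min vertex cover
- Max independent set = 8 - 4 = 4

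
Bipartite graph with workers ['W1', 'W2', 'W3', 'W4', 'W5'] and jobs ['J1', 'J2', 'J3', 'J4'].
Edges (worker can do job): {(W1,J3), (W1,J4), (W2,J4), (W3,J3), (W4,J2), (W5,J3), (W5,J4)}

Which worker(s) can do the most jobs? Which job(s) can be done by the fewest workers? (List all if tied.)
Most versatile: W1, W5 (2 jobs); Least covered: J1 (0 workers)

Worker degrees (jobs they can do): W1:2, W2:1, W3:1, W4:1, W5:2
Job degrees (workers who can do it): J1:0, J2:1, J3:3, J4:3

Maximum worker degree is 2, achieved by: W1, W5
Minimum job degree is 0, achieved by: J1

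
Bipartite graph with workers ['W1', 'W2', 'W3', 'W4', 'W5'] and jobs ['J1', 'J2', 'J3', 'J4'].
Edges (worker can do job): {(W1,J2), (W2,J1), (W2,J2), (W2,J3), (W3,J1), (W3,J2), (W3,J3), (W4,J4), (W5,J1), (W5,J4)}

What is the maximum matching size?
Maximum matching size = 4

Maximum matching: {(W1,J2), (W3,J3), (W4,J4), (W5,J1)}
Size: 4

This assigns 4 workers to 4 distinct jobs.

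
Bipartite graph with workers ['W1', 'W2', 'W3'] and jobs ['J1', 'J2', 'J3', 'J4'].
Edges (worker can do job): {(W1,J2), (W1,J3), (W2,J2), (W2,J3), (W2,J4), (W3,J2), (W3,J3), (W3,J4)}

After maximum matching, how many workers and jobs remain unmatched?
Unmatched: 0 workers, 1 jobs

Maximum matching size: 3
Workers: 3 total, 3 matched, 0 unmatched
Jobs: 4 total, 3 matched, 1 unmatched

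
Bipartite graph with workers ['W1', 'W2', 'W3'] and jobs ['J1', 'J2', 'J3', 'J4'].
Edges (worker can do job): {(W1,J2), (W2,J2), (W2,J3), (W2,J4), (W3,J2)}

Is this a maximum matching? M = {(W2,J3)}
No, size 1 is not maximum

Proposed matching has size 1.
Maximum matching size for this graph: 2.

This is NOT maximum - can be improved to size 2.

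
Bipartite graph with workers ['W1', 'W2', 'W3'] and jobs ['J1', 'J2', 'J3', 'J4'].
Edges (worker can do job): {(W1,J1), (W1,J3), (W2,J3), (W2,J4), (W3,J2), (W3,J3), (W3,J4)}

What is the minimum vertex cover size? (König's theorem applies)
Minimum vertex cover size = 3

By König's theorem: in bipartite graphs,
min vertex cover = max matching = 3

Maximum matching has size 3, so minimum vertex cover also has size 3.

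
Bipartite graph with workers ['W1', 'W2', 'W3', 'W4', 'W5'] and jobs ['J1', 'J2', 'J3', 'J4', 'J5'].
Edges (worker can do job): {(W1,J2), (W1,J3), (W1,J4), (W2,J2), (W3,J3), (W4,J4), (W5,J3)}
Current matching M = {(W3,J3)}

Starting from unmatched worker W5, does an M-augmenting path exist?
No augmenting path from W5

Alternating search from W5 reaches jobs: {J3}.
Every reachable job is already matched in M, and following those matched edges back to workers exposes no further unvisited jobs.
No M-augmenting path from W5 exists.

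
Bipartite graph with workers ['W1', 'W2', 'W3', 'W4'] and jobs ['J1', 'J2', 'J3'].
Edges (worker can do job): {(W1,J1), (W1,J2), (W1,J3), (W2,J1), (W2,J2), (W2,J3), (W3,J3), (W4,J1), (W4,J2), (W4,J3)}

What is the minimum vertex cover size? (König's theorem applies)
Minimum vertex cover size = 3

By König's theorem: in bipartite graphs,
min vertex cover = max matching = 3

Maximum matching has size 3, so minimum vertex cover also has size 3.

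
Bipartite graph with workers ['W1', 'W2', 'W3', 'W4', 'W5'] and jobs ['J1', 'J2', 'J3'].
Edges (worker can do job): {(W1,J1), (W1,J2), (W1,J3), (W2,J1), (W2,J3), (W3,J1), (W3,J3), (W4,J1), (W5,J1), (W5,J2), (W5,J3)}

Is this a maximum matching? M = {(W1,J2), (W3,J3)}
No, size 2 is not maximum

Proposed matching has size 2.
Maximum matching size for this graph: 3.

This is NOT maximum - can be improved to size 3.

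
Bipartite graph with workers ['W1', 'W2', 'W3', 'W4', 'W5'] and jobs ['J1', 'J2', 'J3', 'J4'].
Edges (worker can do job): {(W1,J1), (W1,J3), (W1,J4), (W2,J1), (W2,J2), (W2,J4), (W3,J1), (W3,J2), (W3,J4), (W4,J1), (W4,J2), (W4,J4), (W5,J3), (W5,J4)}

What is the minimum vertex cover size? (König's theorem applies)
Minimum vertex cover size = 4

By König's theorem: in bipartite graphs,
min vertex cover = max matching = 4

Maximum matching has size 4, so minimum vertex cover also has size 4.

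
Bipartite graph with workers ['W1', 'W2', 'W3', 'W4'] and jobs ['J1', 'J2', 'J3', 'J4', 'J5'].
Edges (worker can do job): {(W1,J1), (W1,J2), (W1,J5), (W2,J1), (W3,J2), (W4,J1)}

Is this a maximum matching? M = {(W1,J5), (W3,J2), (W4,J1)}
Yes, size 3 is maximum

Proposed matching has size 3.
Maximum matching size for this graph: 3.

This is a maximum matching.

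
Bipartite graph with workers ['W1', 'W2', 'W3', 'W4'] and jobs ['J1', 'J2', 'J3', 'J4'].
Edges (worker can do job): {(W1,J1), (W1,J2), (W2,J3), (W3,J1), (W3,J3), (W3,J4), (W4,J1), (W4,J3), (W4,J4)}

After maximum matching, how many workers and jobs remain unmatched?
Unmatched: 0 workers, 0 jobs

Maximum matching size: 4
Workers: 4 total, 4 matched, 0 unmatched
Jobs: 4 total, 4 matched, 0 unmatched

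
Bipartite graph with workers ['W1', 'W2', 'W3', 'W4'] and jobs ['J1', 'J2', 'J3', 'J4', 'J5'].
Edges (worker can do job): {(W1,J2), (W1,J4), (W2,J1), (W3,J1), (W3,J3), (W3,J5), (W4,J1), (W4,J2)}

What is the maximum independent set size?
Maximum independent set = 5

By König's theorem:
- Min vertex cover = Max matching = 4
- Max independent set = Total vertices - Min vertex cover
- Max independent set = 9 - 4 = 5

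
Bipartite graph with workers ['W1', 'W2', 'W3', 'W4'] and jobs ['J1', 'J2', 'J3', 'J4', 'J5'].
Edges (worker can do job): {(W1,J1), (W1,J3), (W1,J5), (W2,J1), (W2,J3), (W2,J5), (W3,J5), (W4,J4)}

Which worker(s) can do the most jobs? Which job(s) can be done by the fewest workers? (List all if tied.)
Most versatile: W1, W2 (3 jobs); Least covered: J2 (0 workers)

Worker degrees (jobs they can do): W1:3, W2:3, W3:1, W4:1
Job degrees (workers who can do it): J1:2, J2:0, J3:2, J4:1, J5:3

Maximum worker degree is 3, achieved by: W1, W2
Minimum job degree is 0, achieved by: J2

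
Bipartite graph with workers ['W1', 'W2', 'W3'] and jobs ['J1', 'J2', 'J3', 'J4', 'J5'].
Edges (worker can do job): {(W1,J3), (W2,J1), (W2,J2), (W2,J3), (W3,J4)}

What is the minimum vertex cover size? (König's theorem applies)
Minimum vertex cover size = 3

By König's theorem: in bipartite graphs,
min vertex cover = max matching = 3

Maximum matching has size 3, so minimum vertex cover also has size 3.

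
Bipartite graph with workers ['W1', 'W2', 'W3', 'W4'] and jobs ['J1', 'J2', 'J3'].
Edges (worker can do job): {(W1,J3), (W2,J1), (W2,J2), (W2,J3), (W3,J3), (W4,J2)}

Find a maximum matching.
Matching: {(W2,J1), (W3,J3), (W4,J2)}

Maximum matching (size 3):
  W2 → J1
  W3 → J3
  W4 → J2

Each worker is assigned to at most one job, and each job to at most one worker.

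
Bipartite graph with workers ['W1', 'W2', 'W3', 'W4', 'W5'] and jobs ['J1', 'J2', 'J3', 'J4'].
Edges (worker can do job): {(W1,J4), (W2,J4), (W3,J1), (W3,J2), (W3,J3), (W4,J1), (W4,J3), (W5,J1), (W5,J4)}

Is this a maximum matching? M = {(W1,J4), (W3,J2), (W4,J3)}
No, size 3 is not maximum

Proposed matching has size 3.
Maximum matching size for this graph: 4.

This is NOT maximum - can be improved to size 4.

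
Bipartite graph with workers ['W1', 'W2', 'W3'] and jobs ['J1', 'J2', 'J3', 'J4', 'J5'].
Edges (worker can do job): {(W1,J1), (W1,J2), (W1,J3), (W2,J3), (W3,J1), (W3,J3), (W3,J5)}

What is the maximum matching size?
Maximum matching size = 3

Maximum matching: {(W1,J2), (W2,J3), (W3,J1)}
Size: 3

This assigns 3 workers to 3 distinct jobs.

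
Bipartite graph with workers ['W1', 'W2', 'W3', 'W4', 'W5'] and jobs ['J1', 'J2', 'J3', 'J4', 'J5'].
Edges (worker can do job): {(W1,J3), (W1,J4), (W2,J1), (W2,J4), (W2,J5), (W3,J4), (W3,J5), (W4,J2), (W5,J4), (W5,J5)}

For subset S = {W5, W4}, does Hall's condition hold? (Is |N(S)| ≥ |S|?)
Yes: |N(S)| = 3, |S| = 2

Subset S = {W5, W4}
Neighbors N(S) = {J2, J4, J5}

|N(S)| = 3, |S| = 2
Hall's condition: |N(S)| ≥ |S| is satisfied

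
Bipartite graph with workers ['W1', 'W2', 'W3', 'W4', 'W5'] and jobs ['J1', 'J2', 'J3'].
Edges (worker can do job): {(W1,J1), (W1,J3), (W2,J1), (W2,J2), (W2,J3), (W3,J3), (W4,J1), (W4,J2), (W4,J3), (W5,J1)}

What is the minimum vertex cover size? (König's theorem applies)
Minimum vertex cover size = 3

By König's theorem: in bipartite graphs,
min vertex cover = max matching = 3

Maximum matching has size 3, so minimum vertex cover also has size 3.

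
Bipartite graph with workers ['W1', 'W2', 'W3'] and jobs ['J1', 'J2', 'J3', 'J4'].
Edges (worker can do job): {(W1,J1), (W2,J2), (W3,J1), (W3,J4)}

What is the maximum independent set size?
Maximum independent set = 4

By König's theorem:
- Min vertex cover = Max matching = 3
- Max independent set = Total vertices - Min vertex cover
- Max independent set = 7 - 3 = 4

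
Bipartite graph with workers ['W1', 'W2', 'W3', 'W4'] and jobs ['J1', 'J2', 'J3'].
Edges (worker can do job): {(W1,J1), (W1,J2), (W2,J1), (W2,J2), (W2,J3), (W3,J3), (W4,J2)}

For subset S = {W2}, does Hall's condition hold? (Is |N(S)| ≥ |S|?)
Yes: |N(S)| = 3, |S| = 1

Subset S = {W2}
Neighbors N(S) = {J1, J2, J3}

|N(S)| = 3, |S| = 1
Hall's condition: |N(S)| ≥ |S| is satisfied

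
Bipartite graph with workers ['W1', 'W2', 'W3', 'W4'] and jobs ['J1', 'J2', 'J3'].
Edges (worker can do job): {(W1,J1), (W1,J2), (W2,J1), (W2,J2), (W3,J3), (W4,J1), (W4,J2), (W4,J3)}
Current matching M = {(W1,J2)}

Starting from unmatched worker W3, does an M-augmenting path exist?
Yes: W3 → J3

An M-augmenting path alternates non-matching / matching edges, starting and ending at unmatched vertices.
Path: W3 → J3
(J3 is unmatched in M, so the path is augmenting.)
Flipping edges along this path would increase |M| from 1 to 2.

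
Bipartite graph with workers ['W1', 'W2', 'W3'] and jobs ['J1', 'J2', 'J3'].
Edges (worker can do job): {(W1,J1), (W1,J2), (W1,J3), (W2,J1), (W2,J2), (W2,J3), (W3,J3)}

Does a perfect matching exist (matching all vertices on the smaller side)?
Yes, perfect matching exists (size 3)

Perfect matching: {(W1,J2), (W2,J1), (W3,J3)}
All 3 vertices on the smaller side are matched.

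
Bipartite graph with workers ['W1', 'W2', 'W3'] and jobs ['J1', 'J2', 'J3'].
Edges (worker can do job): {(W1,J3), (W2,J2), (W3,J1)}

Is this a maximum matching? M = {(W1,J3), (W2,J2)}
No, size 2 is not maximum

Proposed matching has size 2.
Maximum matching size for this graph: 3.

This is NOT maximum - can be improved to size 3.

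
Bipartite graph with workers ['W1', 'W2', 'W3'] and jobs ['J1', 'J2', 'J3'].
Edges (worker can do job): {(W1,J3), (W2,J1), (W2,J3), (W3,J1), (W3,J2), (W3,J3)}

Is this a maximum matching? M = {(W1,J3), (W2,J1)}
No, size 2 is not maximum

Proposed matching has size 2.
Maximum matching size for this graph: 3.

This is NOT maximum - can be improved to size 3.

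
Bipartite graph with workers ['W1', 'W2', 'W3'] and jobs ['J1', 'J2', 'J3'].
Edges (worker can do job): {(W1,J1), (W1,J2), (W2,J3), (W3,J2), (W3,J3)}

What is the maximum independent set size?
Maximum independent set = 3

By König's theorem:
- Min vertex cover = Max matching = 3
- Max independent set = Total vertices - Min vertex cover
- Max independent set = 6 - 3 = 3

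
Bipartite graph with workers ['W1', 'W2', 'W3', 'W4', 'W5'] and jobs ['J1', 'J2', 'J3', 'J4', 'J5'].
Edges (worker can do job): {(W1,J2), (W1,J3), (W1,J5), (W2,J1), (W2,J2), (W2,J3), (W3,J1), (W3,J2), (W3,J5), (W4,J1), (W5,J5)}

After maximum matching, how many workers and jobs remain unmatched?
Unmatched: 1 workers, 1 jobs

Maximum matching size: 4
Workers: 5 total, 4 matched, 1 unmatched
Jobs: 5 total, 4 matched, 1 unmatched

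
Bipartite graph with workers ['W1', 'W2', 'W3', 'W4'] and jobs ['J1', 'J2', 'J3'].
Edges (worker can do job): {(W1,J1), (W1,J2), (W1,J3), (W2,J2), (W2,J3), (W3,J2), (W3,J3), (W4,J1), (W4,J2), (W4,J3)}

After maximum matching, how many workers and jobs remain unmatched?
Unmatched: 1 workers, 0 jobs

Maximum matching size: 3
Workers: 4 total, 3 matched, 1 unmatched
Jobs: 3 total, 3 matched, 0 unmatched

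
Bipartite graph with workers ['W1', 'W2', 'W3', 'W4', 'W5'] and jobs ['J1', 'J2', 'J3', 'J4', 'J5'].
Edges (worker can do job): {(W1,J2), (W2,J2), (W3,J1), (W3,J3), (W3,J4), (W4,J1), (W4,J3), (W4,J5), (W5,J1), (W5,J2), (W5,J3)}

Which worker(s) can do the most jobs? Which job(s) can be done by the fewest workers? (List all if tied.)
Most versatile: W3, W4, W5 (3 jobs); Least covered: J4, J5 (1 workers)

Worker degrees (jobs they can do): W1:1, W2:1, W3:3, W4:3, W5:3
Job degrees (workers who can do it): J1:3, J2:3, J3:3, J4:1, J5:1

Maximum worker degree is 3, achieved by: W3, W4, W5
Minimum job degree is 1, achieved by: J4, J5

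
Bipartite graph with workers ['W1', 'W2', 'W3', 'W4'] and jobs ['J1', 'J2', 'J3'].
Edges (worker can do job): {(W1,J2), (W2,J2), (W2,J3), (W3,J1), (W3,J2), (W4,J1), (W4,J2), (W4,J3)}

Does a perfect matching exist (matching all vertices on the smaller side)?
Yes, perfect matching exists (size 3)

Perfect matching: {(W2,J3), (W3,J2), (W4,J1)}
All 3 vertices on the smaller side are matched.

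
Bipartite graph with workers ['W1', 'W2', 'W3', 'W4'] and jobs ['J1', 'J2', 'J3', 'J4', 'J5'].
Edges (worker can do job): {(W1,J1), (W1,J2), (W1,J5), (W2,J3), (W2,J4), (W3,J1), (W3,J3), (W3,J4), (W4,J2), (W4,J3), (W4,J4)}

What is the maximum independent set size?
Maximum independent set = 5

By König's theorem:
- Min vertex cover = Max matching = 4
- Max independent set = Total vertices - Min vertex cover
- Max independent set = 9 - 4 = 5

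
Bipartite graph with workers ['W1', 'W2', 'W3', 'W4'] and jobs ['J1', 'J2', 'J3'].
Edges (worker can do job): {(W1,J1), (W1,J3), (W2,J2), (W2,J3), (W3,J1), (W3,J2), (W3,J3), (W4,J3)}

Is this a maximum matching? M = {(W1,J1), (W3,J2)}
No, size 2 is not maximum

Proposed matching has size 2.
Maximum matching size for this graph: 3.

This is NOT maximum - can be improved to size 3.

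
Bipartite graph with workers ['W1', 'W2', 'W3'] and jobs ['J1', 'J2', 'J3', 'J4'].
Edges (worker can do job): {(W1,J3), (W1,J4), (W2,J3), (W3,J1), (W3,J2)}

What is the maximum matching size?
Maximum matching size = 3

Maximum matching: {(W1,J4), (W2,J3), (W3,J1)}
Size: 3

This assigns 3 workers to 3 distinct jobs.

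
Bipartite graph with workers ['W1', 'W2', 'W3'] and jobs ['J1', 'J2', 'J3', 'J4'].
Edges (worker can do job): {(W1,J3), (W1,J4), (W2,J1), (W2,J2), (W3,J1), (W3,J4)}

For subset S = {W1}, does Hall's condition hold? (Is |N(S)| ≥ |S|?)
Yes: |N(S)| = 2, |S| = 1

Subset S = {W1}
Neighbors N(S) = {J3, J4}

|N(S)| = 2, |S| = 1
Hall's condition: |N(S)| ≥ |S| is satisfied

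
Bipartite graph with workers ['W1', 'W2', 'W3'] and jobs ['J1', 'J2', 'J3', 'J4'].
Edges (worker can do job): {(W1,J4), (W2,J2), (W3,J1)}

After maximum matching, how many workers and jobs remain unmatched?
Unmatched: 0 workers, 1 jobs

Maximum matching size: 3
Workers: 3 total, 3 matched, 0 unmatched
Jobs: 4 total, 3 matched, 1 unmatched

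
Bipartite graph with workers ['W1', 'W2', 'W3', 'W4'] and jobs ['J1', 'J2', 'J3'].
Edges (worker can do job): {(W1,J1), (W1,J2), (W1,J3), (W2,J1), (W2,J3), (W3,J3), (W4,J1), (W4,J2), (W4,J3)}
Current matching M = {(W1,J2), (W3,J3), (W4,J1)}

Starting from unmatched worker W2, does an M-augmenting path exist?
No augmenting path from W2

Alternating search from W2 reaches jobs: {J1, J2, J3}.
Every reachable job is already matched in M, and following those matched edges back to workers exposes no further unvisited jobs.
No M-augmenting path from W2 exists.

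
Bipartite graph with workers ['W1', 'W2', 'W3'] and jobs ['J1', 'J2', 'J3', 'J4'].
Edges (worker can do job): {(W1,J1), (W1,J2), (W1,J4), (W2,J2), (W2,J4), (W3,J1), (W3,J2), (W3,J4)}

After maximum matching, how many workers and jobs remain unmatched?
Unmatched: 0 workers, 1 jobs

Maximum matching size: 3
Workers: 3 total, 3 matched, 0 unmatched
Jobs: 4 total, 3 matched, 1 unmatched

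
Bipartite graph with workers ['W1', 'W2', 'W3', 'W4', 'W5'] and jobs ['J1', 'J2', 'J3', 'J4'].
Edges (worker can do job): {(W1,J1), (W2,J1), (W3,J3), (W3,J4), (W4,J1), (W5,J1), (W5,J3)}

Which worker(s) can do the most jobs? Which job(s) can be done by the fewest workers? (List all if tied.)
Most versatile: W3, W5 (2 jobs); Least covered: J2 (0 workers)

Worker degrees (jobs they can do): W1:1, W2:1, W3:2, W4:1, W5:2
Job degrees (workers who can do it): J1:4, J2:0, J3:2, J4:1

Maximum worker degree is 2, achieved by: W3, W5
Minimum job degree is 0, achieved by: J2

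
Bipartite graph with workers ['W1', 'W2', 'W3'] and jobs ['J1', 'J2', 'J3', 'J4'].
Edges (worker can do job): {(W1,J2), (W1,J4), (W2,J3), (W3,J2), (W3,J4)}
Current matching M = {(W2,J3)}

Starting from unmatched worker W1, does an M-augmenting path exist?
Yes: W1 → J4

An M-augmenting path alternates non-matching / matching edges, starting and ending at unmatched vertices.
Path: W1 → J4
(J4 is unmatched in M, so the path is augmenting.)
Flipping edges along this path would increase |M| from 1 to 2.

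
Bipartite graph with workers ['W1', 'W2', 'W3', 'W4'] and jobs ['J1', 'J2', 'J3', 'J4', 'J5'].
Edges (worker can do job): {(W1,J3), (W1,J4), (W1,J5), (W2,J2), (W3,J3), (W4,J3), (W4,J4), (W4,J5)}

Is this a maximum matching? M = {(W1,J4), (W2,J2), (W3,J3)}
No, size 3 is not maximum

Proposed matching has size 3.
Maximum matching size for this graph: 4.

This is NOT maximum - can be improved to size 4.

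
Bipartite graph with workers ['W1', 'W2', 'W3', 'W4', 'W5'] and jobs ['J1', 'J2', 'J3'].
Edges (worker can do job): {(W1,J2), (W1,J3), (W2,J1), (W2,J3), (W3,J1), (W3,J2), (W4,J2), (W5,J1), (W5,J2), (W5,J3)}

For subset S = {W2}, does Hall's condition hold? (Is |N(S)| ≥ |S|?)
Yes: |N(S)| = 2, |S| = 1

Subset S = {W2}
Neighbors N(S) = {J1, J3}

|N(S)| = 2, |S| = 1
Hall's condition: |N(S)| ≥ |S| is satisfied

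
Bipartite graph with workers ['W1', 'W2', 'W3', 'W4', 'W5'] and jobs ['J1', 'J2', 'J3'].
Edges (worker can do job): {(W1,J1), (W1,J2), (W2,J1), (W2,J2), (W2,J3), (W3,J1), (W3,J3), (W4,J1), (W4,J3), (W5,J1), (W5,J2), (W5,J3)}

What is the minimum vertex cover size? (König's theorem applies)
Minimum vertex cover size = 3

By König's theorem: in bipartite graphs,
min vertex cover = max matching = 3

Maximum matching has size 3, so minimum vertex cover also has size 3.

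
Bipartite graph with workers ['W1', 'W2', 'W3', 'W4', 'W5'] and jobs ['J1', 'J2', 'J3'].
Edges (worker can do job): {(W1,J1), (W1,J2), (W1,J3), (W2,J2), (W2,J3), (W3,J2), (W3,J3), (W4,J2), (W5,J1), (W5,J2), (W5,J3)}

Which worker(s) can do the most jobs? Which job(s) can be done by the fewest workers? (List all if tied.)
Most versatile: W1, W5 (3 jobs); Least covered: J1 (2 workers)

Worker degrees (jobs they can do): W1:3, W2:2, W3:2, W4:1, W5:3
Job degrees (workers who can do it): J1:2, J2:5, J3:4

Maximum worker degree is 3, achieved by: W1, W5
Minimum job degree is 2, achieved by: J1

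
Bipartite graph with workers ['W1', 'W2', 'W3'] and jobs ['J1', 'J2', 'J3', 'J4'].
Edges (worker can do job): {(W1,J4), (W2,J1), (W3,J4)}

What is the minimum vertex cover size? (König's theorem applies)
Minimum vertex cover size = 2

By König's theorem: in bipartite graphs,
min vertex cover = max matching = 2

Maximum matching has size 2, so minimum vertex cover also has size 2.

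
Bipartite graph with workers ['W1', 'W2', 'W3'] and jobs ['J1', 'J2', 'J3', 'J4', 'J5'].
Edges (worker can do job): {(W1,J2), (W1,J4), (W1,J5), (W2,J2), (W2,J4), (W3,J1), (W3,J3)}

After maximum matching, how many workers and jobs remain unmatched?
Unmatched: 0 workers, 2 jobs

Maximum matching size: 3
Workers: 3 total, 3 matched, 0 unmatched
Jobs: 5 total, 3 matched, 2 unmatched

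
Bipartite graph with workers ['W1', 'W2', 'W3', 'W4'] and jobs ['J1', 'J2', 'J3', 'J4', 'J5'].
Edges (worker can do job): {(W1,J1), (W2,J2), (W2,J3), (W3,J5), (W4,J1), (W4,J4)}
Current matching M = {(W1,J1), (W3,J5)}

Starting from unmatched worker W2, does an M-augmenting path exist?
Yes: W2 → J3

An M-augmenting path alternates non-matching / matching edges, starting and ending at unmatched vertices.
Path: W2 → J3
(J3 is unmatched in M, so the path is augmenting.)
Flipping edges along this path would increase |M| from 2 to 3.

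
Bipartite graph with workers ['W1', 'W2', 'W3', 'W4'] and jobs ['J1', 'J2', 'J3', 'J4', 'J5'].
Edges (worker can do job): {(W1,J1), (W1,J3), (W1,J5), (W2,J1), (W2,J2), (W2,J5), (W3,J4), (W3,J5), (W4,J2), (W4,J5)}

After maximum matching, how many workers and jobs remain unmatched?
Unmatched: 0 workers, 1 jobs

Maximum matching size: 4
Workers: 4 total, 4 matched, 0 unmatched
Jobs: 5 total, 4 matched, 1 unmatched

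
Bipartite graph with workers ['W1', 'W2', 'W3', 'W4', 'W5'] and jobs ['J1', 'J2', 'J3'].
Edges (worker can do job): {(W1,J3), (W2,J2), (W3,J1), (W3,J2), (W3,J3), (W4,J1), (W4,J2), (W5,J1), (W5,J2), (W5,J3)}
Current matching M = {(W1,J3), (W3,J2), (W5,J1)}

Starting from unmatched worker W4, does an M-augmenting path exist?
No augmenting path from W4

Alternating search from W4 reaches jobs: {J1, J2, J3}.
Every reachable job is already matched in M, and following those matched edges back to workers exposes no further unvisited jobs.
No M-augmenting path from W4 exists.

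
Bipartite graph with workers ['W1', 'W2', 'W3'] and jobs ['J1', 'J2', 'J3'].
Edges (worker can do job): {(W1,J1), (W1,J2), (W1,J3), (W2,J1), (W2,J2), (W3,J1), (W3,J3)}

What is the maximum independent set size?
Maximum independent set = 3

By König's theorem:
- Min vertex cover = Max matching = 3
- Max independent set = Total vertices - Min vertex cover
- Max independent set = 6 - 3 = 3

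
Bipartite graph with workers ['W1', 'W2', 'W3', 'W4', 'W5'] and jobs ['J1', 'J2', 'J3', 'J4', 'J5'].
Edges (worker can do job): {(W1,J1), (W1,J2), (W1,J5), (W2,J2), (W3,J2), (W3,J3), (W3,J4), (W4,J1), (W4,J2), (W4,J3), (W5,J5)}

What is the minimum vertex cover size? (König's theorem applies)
Minimum vertex cover size = 5

By König's theorem: in bipartite graphs,
min vertex cover = max matching = 5

Maximum matching has size 5, so minimum vertex cover also has size 5.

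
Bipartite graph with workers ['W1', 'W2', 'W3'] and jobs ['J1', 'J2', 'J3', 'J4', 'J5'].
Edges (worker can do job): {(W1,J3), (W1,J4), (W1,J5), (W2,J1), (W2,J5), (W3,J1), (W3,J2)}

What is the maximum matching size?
Maximum matching size = 3

Maximum matching: {(W1,J4), (W2,J5), (W3,J1)}
Size: 3

This assigns 3 workers to 3 distinct jobs.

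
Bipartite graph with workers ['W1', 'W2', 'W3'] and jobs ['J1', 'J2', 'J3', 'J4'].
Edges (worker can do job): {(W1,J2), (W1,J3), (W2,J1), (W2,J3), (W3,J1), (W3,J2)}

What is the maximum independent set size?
Maximum independent set = 4

By König's theorem:
- Min vertex cover = Max matching = 3
- Max independent set = Total vertices - Min vertex cover
- Max independent set = 7 - 3 = 4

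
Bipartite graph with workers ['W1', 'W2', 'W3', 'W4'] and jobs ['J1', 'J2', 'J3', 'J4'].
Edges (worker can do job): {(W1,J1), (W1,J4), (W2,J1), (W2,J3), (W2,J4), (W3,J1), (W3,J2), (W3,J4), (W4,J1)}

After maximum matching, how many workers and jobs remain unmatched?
Unmatched: 0 workers, 0 jobs

Maximum matching size: 4
Workers: 4 total, 4 matched, 0 unmatched
Jobs: 4 total, 4 matched, 0 unmatched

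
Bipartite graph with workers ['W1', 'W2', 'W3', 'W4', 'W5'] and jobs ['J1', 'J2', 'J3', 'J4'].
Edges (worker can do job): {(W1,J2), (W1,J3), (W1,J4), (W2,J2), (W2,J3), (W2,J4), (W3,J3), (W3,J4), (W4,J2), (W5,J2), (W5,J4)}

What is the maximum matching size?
Maximum matching size = 3

Maximum matching: {(W1,J3), (W3,J4), (W5,J2)}
Size: 3

This assigns 3 workers to 3 distinct jobs.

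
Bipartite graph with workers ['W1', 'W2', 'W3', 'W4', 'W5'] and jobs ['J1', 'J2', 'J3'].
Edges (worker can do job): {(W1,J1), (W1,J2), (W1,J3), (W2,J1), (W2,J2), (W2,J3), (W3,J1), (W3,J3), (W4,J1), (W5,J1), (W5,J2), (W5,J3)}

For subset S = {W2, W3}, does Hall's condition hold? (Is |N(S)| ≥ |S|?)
Yes: |N(S)| = 3, |S| = 2

Subset S = {W2, W3}
Neighbors N(S) = {J1, J2, J3}

|N(S)| = 3, |S| = 2
Hall's condition: |N(S)| ≥ |S| is satisfied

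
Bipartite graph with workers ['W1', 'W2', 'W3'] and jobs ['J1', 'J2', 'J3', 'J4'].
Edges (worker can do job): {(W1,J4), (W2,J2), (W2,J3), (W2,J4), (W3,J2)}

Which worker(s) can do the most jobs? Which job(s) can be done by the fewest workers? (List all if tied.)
Most versatile: W2 (3 jobs); Least covered: J1 (0 workers)

Worker degrees (jobs they can do): W1:1, W2:3, W3:1
Job degrees (workers who can do it): J1:0, J2:2, J3:1, J4:2

Maximum worker degree is 3, achieved by: W2
Minimum job degree is 0, achieved by: J1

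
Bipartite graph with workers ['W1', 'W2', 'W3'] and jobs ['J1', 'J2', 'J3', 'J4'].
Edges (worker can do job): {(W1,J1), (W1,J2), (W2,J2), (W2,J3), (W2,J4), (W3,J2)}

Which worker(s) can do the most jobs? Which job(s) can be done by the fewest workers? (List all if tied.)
Most versatile: W2 (3 jobs); Least covered: J1, J3, J4 (1 workers)

Worker degrees (jobs they can do): W1:2, W2:3, W3:1
Job degrees (workers who can do it): J1:1, J2:3, J3:1, J4:1

Maximum worker degree is 3, achieved by: W2
Minimum job degree is 1, achieved by: J1, J3, J4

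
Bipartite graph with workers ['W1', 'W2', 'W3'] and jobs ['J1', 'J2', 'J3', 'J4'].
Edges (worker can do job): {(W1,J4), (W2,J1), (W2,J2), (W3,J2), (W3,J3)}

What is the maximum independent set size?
Maximum independent set = 4

By König's theorem:
- Min vertex cover = Max matching = 3
- Max independent set = Total vertices - Min vertex cover
- Max independent set = 7 - 3 = 4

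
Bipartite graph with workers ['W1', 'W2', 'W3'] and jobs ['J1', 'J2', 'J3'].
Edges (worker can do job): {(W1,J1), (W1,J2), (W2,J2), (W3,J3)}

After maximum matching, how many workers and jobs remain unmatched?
Unmatched: 0 workers, 0 jobs

Maximum matching size: 3
Workers: 3 total, 3 matched, 0 unmatched
Jobs: 3 total, 3 matched, 0 unmatched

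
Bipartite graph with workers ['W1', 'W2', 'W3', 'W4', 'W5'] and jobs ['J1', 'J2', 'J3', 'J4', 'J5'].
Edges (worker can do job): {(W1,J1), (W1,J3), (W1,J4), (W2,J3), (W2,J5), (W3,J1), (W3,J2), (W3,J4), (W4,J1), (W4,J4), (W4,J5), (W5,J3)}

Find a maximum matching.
Matching: {(W1,J1), (W2,J5), (W3,J2), (W4,J4), (W5,J3)}

Maximum matching (size 5):
  W1 → J1
  W2 → J5
  W3 → J2
  W4 → J4
  W5 → J3

Each worker is assigned to at most one job, and each job to at most one worker.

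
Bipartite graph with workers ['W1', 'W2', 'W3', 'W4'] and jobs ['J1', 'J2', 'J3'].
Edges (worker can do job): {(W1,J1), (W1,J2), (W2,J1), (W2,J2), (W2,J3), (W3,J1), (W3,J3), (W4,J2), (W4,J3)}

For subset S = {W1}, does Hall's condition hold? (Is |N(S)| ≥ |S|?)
Yes: |N(S)| = 2, |S| = 1

Subset S = {W1}
Neighbors N(S) = {J1, J2}

|N(S)| = 2, |S| = 1
Hall's condition: |N(S)| ≥ |S| is satisfied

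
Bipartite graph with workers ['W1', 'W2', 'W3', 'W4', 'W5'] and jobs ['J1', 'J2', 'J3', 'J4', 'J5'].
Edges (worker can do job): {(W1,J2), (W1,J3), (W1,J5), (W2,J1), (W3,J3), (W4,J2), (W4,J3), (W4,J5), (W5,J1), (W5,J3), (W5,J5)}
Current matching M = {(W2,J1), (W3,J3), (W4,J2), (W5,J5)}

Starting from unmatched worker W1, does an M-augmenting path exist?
No augmenting path from W1

Alternating search from W1 reaches jobs: {J1, J2, J3, J5}.
Every reachable job is already matched in M, and following those matched edges back to workers exposes no further unvisited jobs.
No M-augmenting path from W1 exists.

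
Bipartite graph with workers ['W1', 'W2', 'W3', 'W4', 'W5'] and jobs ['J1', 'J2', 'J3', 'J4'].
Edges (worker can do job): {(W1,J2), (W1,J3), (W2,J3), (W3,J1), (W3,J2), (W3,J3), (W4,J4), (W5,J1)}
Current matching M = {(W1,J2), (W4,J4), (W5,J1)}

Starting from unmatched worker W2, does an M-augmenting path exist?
Yes: W2 → J3

An M-augmenting path alternates non-matching / matching edges, starting and ending at unmatched vertices.
Path: W2 → J3
(J3 is unmatched in M, so the path is augmenting.)
Flipping edges along this path would increase |M| from 3 to 4.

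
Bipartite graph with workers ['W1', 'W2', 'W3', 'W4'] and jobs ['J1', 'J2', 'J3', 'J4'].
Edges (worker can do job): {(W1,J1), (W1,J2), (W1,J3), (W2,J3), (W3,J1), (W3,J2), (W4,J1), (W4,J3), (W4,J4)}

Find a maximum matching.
Matching: {(W1,J2), (W2,J3), (W3,J1), (W4,J4)}

Maximum matching (size 4):
  W1 → J2
  W2 → J3
  W3 → J1
  W4 → J4

Each worker is assigned to at most one job, and each job to at most one worker.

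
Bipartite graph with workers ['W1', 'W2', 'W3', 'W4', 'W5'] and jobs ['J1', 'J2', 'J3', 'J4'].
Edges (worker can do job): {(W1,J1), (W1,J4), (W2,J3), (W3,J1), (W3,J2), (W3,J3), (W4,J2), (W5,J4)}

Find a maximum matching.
Matching: {(W2,J3), (W3,J1), (W4,J2), (W5,J4)}

Maximum matching (size 4):
  W2 → J3
  W3 → J1
  W4 → J2
  W5 → J4

Each worker is assigned to at most one job, and each job to at most one worker.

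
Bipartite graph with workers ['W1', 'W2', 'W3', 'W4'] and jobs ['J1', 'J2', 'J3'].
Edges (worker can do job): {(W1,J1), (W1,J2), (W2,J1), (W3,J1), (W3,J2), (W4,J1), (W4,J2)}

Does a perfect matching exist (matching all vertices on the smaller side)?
No, maximum matching has size 2 < 3

Maximum matching has size 2, need 3 for perfect matching.
Unmatched workers: ['W1', 'W2']
Unmatched jobs: ['J3']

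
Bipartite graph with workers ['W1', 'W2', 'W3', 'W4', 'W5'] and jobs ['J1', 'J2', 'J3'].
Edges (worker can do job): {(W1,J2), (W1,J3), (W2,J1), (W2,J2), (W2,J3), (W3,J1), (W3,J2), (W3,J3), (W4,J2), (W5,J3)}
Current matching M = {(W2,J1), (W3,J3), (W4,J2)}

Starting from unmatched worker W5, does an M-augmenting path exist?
No augmenting path from W5

Alternating search from W5 reaches jobs: {J1, J2, J3}.
Every reachable job is already matched in M, and following those matched edges back to workers exposes no further unvisited jobs.
No M-augmenting path from W5 exists.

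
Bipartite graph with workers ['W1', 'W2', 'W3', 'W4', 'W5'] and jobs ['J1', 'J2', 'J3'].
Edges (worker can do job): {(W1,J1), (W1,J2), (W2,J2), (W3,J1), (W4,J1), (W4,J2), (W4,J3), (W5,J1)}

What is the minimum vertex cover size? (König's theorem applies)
Minimum vertex cover size = 3

By König's theorem: in bipartite graphs,
min vertex cover = max matching = 3

Maximum matching has size 3, so minimum vertex cover also has size 3.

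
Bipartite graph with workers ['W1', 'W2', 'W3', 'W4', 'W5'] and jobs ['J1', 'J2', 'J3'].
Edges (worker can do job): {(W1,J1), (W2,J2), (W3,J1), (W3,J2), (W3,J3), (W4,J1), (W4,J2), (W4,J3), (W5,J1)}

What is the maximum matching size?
Maximum matching size = 3

Maximum matching: {(W3,J3), (W4,J2), (W5,J1)}
Size: 3

This assigns 3 workers to 3 distinct jobs.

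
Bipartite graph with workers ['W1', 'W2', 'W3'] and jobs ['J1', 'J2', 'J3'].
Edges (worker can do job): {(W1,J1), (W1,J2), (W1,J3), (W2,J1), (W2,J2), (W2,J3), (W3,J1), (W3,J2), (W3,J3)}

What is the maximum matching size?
Maximum matching size = 3

Maximum matching: {(W1,J1), (W2,J2), (W3,J3)}
Size: 3

This assigns 3 workers to 3 distinct jobs.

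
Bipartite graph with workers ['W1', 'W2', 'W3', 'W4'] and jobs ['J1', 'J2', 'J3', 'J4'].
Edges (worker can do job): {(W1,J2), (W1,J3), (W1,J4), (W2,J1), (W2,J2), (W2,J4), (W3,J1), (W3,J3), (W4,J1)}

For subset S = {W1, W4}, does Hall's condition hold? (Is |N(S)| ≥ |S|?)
Yes: |N(S)| = 4, |S| = 2

Subset S = {W1, W4}
Neighbors N(S) = {J1, J2, J3, J4}

|N(S)| = 4, |S| = 2
Hall's condition: |N(S)| ≥ |S| is satisfied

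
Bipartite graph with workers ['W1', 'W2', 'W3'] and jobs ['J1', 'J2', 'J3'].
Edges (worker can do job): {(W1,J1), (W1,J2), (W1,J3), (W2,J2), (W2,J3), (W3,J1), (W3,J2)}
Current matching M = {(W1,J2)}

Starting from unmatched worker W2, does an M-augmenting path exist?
Yes: W2 → J3

An M-augmenting path alternates non-matching / matching edges, starting and ending at unmatched vertices.
Path: W2 → J3
(J3 is unmatched in M, so the path is augmenting.)
Flipping edges along this path would increase |M| from 1 to 2.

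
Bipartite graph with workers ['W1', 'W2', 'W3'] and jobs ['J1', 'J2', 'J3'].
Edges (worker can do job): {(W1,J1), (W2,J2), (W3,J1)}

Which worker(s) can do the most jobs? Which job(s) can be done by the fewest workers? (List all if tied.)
Most versatile: W1, W2, W3 (1 jobs); Least covered: J3 (0 workers)

Worker degrees (jobs they can do): W1:1, W2:1, W3:1
Job degrees (workers who can do it): J1:2, J2:1, J3:0

Maximum worker degree is 1, achieved by: W1, W2, W3
Minimum job degree is 0, achieved by: J3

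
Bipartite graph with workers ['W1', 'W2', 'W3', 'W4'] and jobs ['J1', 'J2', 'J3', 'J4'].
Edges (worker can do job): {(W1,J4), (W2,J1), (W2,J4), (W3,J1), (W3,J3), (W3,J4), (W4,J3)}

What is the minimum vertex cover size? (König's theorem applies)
Minimum vertex cover size = 3

By König's theorem: in bipartite graphs,
min vertex cover = max matching = 3

Maximum matching has size 3, so minimum vertex cover also has size 3.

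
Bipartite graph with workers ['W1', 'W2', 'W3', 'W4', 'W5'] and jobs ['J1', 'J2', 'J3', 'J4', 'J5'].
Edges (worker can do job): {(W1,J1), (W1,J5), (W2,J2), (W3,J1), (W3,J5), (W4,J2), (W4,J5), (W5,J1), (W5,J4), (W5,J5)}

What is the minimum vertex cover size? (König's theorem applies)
Minimum vertex cover size = 4

By König's theorem: in bipartite graphs,
min vertex cover = max matching = 4

Maximum matching has size 4, so minimum vertex cover also has size 4.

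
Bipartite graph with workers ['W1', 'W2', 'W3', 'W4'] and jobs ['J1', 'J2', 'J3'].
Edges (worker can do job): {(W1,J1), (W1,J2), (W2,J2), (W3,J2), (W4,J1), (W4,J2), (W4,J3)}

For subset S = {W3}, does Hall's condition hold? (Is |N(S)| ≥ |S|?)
Yes: |N(S)| = 1, |S| = 1

Subset S = {W3}
Neighbors N(S) = {J2}

|N(S)| = 1, |S| = 1
Hall's condition: |N(S)| ≥ |S| is satisfied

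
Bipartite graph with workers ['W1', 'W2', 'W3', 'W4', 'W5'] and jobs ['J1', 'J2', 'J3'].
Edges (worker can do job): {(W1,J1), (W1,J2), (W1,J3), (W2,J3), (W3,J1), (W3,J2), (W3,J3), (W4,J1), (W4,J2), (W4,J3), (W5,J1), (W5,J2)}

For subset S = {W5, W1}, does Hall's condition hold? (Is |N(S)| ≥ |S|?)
Yes: |N(S)| = 3, |S| = 2

Subset S = {W5, W1}
Neighbors N(S) = {J1, J2, J3}

|N(S)| = 3, |S| = 2
Hall's condition: |N(S)| ≥ |S| is satisfied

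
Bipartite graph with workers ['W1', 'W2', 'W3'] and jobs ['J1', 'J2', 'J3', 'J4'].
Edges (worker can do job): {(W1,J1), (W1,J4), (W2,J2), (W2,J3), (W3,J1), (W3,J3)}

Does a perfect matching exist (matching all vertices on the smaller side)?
Yes, perfect matching exists (size 3)

Perfect matching: {(W1,J4), (W2,J3), (W3,J1)}
All 3 vertices on the smaller side are matched.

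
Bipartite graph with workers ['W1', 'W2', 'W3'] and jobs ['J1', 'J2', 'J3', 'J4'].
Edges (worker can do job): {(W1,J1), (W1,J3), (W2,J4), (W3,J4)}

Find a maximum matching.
Matching: {(W1,J1), (W3,J4)}

Maximum matching (size 2):
  W1 → J1
  W3 → J4

Each worker is assigned to at most one job, and each job to at most one worker.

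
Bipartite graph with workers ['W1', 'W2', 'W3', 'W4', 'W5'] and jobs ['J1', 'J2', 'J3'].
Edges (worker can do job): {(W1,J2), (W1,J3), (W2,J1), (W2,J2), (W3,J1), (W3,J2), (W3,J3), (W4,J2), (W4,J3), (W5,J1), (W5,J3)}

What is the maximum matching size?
Maximum matching size = 3

Maximum matching: {(W3,J1), (W4,J2), (W5,J3)}
Size: 3

This assigns 3 workers to 3 distinct jobs.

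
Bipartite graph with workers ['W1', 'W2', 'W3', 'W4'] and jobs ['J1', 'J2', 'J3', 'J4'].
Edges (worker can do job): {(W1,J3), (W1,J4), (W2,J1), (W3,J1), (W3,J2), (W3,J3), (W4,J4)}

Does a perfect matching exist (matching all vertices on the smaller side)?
Yes, perfect matching exists (size 4)

Perfect matching: {(W1,J3), (W2,J1), (W3,J2), (W4,J4)}
All 4 vertices on the smaller side are matched.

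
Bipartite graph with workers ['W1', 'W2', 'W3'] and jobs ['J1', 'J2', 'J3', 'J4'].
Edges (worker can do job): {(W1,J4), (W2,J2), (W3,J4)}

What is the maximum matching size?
Maximum matching size = 2

Maximum matching: {(W2,J2), (W3,J4)}
Size: 2

This assigns 2 workers to 2 distinct jobs.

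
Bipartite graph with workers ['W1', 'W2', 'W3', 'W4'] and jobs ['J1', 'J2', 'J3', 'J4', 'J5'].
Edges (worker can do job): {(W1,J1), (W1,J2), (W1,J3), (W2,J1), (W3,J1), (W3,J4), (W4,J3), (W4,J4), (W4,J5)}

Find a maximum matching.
Matching: {(W1,J2), (W2,J1), (W3,J4), (W4,J3)}

Maximum matching (size 4):
  W1 → J2
  W2 → J1
  W3 → J4
  W4 → J3

Each worker is assigned to at most one job, and each job to at most one worker.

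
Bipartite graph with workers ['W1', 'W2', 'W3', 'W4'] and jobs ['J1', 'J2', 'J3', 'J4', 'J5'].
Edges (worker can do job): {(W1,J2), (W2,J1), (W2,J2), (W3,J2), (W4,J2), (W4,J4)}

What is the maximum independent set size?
Maximum independent set = 6

By König's theorem:
- Min vertex cover = Max matching = 3
- Max independent set = Total vertices - Min vertex cover
- Max independent set = 9 - 3 = 6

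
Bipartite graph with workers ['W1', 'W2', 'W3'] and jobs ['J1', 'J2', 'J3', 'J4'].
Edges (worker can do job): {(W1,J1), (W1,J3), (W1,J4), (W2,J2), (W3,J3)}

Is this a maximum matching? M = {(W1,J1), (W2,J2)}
No, size 2 is not maximum

Proposed matching has size 2.
Maximum matching size for this graph: 3.

This is NOT maximum - can be improved to size 3.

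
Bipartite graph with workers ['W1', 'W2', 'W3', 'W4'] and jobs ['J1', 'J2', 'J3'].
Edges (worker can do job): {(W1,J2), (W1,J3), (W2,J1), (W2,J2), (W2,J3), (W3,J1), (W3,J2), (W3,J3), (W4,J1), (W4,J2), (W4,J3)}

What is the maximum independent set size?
Maximum independent set = 4

By König's theorem:
- Min vertex cover = Max matching = 3
- Max independent set = Total vertices - Min vertex cover
- Max independent set = 7 - 3 = 4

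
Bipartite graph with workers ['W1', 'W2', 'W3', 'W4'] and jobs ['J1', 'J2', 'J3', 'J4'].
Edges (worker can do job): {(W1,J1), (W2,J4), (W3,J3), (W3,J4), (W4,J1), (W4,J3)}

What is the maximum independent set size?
Maximum independent set = 5

By König's theorem:
- Min vertex cover = Max matching = 3
- Max independent set = Total vertices - Min vertex cover
- Max independent set = 8 - 3 = 5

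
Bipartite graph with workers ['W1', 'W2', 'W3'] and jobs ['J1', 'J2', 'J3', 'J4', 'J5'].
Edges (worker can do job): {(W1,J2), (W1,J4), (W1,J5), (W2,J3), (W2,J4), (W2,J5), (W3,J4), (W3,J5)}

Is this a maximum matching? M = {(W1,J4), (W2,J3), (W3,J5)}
Yes, size 3 is maximum

Proposed matching has size 3.
Maximum matching size for this graph: 3.

This is a maximum matching.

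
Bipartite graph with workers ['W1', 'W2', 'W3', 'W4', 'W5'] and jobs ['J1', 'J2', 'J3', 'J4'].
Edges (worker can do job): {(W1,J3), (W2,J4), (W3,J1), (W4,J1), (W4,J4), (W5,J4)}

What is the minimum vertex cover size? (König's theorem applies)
Minimum vertex cover size = 3

By König's theorem: in bipartite graphs,
min vertex cover = max matching = 3

Maximum matching has size 3, so minimum vertex cover also has size 3.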